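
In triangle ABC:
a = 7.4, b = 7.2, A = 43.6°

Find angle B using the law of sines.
sin(B)/b = sin(A)/a
sin(B) = b·sin(A)/a = 7.2·sin(43.6°)/7.4 = 0.670981
B = arcsin(0.670981) = 42.14°  (b ≤ a, so B ≤ A and the acute solution is unique)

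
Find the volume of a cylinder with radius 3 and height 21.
Volume = pi * r² * h
Volume = pi * 3² * 21
Volume = pi * 9 * 21
Volume = pi * 189
Volume = 593.76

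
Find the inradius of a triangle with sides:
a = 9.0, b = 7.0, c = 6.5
s = (a+b+c)/2 = (9.0+7.0+6.5)/2 = 11.25
Area = √(s(s-a)(s-b)(s-c)) = √(11.25·2.25·4.25·4.75) = 22.6052
r = Area/s = 22.6052/11.25 = 2.009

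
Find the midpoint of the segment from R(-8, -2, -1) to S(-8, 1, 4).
Midpoint = ((-8-8)/2, (-2+1)/2, (-1+4)/2) = (-8, -0.5, 1.5)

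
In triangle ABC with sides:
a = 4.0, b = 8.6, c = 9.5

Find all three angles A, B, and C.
By the law of cosines:
cos(A) = (b² + c² - a²)/(2bc) = 0.907038  →  A = 24.9°
cos(B) = (a² + c² - b²)/(2ac) = 0.424868  →  B = 64.86°
cos(C) = (a² + b² - c²)/(2ab) = -0.004215  →  C = 90.24°
Check: A + B + C = 180.0° ✓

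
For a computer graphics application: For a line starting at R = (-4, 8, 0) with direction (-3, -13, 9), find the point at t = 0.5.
P(0.5) = (-4 + (-3)(0.5), 8 + (-13)(0.5), 0 + 9(0.5)) = (-5.5, 1.5, 4.5)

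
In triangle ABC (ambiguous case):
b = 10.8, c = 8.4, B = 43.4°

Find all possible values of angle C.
sin(C)/c = sin(B)/b  →  sin(C) = c·sin(B)/b = 8.4·sin(43.4°)/10.8 = 0.534401
C₁ = arcsin(0.534401) = 32.3°,  C₂ = 180° - C₁ = 147.7°
Check C₂: A = 180° - 43.4° - 147.7° = -11.1° ≤ 0, rejected
C = 32.3° (one solution)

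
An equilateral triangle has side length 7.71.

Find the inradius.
For an equilateral triangle, r = s/(2√3) where s is the side.
r = 7.71/(2√3) = 7.71/3.464102 = 2.226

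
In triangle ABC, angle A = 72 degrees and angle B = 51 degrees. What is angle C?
Sum of angles in a triangle = 180 degrees
Third angle = 180 - 72 - 51
Third angle = 57 degrees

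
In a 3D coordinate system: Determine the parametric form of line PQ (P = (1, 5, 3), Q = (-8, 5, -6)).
Direction vector d = Q - P = (-9, 0, -9)
x = 1 - 9t, y = 5, z = 3 - 9t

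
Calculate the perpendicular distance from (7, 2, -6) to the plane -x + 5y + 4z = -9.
d = |(-1)(7) + 5(2) + 4(-6) - (-9)| / √((-1)² + 5² + 4²) = 12/√42 = 1.852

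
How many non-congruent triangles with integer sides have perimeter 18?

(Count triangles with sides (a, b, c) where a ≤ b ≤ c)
With a ≤ b ≤ c and a + b + c = 18, the triangle inequality a + b > c gives c < 18/2, so c ≤ 8.
Iterate a from 1 to ⌊p/3⌋ = 6; for each a, b ranges from a to ⌊(p−a)/2⌋ with c = p − a − b, keeping only c ≥ b.
Triples: (2, 8, 8), (3, 7, 8), (4, 6, 8), …
Count = 7 triangles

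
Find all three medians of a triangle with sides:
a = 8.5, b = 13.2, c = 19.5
Using m_x = ½√(2y² + 2z² - x²):
m_a = ½√(2·13.2² + 2·19.5² - 8.5²) = ½√1036.73 = 16.1
m_b = ½√(2·8.5² + 2·19.5² - 13.2²) = ½√730.76 = 13.52
m_c = ½√(2·8.5² + 2·13.2² - 19.5²) = ½√112.73 = 5.309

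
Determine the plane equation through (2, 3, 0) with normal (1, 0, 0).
d = n·P = (1)(2) + (0)(3) + (0)(0) = 2
Plane: x = 2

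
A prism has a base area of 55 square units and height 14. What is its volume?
Volume = base area * height
Volume = 55 * 14
Volume = 770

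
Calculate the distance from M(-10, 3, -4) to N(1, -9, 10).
d = √[(11)² + (-12)² + (14)²] = √461 = 21.47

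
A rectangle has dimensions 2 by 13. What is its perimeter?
Perimeter = 2 * (length + width)
Perimeter = 2 * (2 + 13)
Perimeter = 2 * 15
Perimeter = 30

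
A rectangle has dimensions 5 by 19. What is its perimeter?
Perimeter = 2 * (length + width)
Perimeter = 2 * (5 + 19)
Perimeter = 2 * 24
Perimeter = 48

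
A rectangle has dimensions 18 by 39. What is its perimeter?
Perimeter = 2 * (length + width)
Perimeter = 2 * (18 + 39)
Perimeter = 2 * 57
Perimeter = 114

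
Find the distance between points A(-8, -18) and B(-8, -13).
Using the distance formula: d = sqrt((x₂-x₁)² + (y₂-y₁)²)
dx = (-8) - (-8) = 0
dy = (-13) - (-18) = 5
d = sqrt(0² + 5²) = sqrt(0 + 25) = sqrt(25) = 5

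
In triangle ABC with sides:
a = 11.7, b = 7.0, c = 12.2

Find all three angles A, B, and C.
By the law of cosines:
cos(A) = (b² + c² - a²)/(2bc) = 0.356850  →  A = 69.09°
cos(B) = (a² + c² - b²)/(2ac) = 0.829235  →  B = 33.98°
cos(C) = (a² + b² - c²)/(2ab) = 0.226190  →  C = 76.93°
Check: A + B + C = 180.0° ✓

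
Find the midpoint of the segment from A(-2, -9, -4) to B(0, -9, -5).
Midpoint = ((-2+0)/2, (-9-9)/2, (-4-5)/2) = (-1, -9, -4.5)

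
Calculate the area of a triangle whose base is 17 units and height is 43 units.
Area = (1/2) * base * height
Area = (1/2) * 17 * 43
Area = 365.50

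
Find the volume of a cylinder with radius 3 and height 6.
Volume = pi * r² * h
Volume = pi * 3² * 6
Volume = pi * 9 * 6
Volume = pi * 54
Volume = 169.65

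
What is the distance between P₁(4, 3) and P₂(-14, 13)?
Using the distance formula: d = sqrt((x₂-x₁)² + (y₂-y₁)²)
dx = (-14) - 4 = -18
dy = 13 - 3 = 10
d = sqrt((-18)² + 10²) = sqrt(324 + 100) = sqrt(424) = 20.59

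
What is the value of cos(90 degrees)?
cos(90 degrees) = 0
Decimal approximation: 0.0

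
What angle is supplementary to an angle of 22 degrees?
Supplementary angles sum to 180 degrees.
Other angle = 180 - 22
Other angle = 158 degrees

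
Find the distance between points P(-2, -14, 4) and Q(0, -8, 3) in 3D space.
d = √[(2)² + (6)² + (-1)²] = √41 = 6.403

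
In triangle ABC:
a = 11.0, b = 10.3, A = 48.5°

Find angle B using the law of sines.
sin(B)/b = sin(A)/a
sin(B) = b·sin(A)/a = 10.3·sin(48.5°)/11.0 = 0.701295
B = arcsin(0.701295) = 44.53°  (b ≤ a, so B ≤ A and the acute solution is unique)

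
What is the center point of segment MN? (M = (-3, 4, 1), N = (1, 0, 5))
Midpoint = ((-3+1)/2, (4+0)/2, (1+5)/2) = (-1, 2, 3)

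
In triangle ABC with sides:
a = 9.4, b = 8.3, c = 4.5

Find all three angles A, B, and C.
By the law of cosines:
cos(A) = (b² + c² - a²)/(2bc) = 0.010442  →  A = 89.4°
cos(B) = (a² + c² - b²)/(2ac) = 0.469504  →  B = 62°
cos(C) = (a² + b² - c²)/(2ab) = 0.877980  →  C = 28.6°
Check: A + B + C = 180.0° ✓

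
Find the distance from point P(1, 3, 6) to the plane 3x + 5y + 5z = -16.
d = |3(1) + 5(3) + 5(6) - (-16)| / √(3² + 5² + 5²) = 64/√59 = 8.332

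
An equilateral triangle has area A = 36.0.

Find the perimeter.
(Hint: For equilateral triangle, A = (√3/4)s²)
A = (√3/4)s²  →  s² = 4A/√3 = 4·36.0/√3 = 83.1384
s = 9.11803
Perimeter = 3s = 27.35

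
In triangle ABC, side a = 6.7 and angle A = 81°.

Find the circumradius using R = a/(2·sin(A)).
R = a/(2·sin(A)) = 6.7/(2·sin(81°))
R = 6.7/(2·0.987688) = 6.7/1.975377 = 3.392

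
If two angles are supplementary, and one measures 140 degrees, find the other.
Supplementary angles sum to 180 degrees.
Other angle = 180 - 140
Other angle = 40 degrees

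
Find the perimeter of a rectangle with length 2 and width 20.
Perimeter = 2 * (length + width)
Perimeter = 2 * (2 + 20)
Perimeter = 2 * 22
Perimeter = 44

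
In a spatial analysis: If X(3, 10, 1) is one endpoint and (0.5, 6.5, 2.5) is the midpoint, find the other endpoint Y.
Y = (2×0.5 - 3, 2×6.5 - 10, 2×2.5 - 1) = (-2, 3, 4)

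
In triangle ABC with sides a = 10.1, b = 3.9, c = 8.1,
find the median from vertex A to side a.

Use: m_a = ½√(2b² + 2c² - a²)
m_a = ½√(2·3.9² + 2·8.1² - 10.1²)
m_a = ½√(30.42 + 131.22 - 102.01) = ½√59.63 = 3.861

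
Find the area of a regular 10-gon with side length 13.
For a regular 10-gon with side length s = 13:
Apothem a = s / (2*tan(pi/10)) = 13 / (2*tan(pi/10)) ≈ 20.0049
Perimeter P = 10 * 13 = 130
Area = (1/2) * P * a = (1/2) * 130 * 20.0049 = 1300.32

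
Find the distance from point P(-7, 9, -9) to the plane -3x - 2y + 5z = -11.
d = |(-3)(-7) + (-2)(9) + 5(-9) - (-11)| / √((-3)² + (-2)² + 5²) = 31/√38 = 5.029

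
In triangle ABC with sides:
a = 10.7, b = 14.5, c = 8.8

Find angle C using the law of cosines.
cos(C) = (a² + b² - c²)/(2ab)
cos(C) = (10.7² + 14.5² - 8.8²)/(2·10.7·14.5) = 247.3/310.3 = 0.796971
C = arccos(0.796971) = 37.16°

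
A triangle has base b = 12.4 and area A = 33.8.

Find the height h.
A = ½bh  →  h = 2A/b
h = 2·33.8/12.4 = 5.452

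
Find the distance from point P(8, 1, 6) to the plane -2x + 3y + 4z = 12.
d = |(-2)(8) + 3(1) + 4(6) - (12)| / √((-2)² + 3² + 4²) = 1/√29 = 0.1857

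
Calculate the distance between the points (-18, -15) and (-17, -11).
Using the distance formula: d = sqrt((x₂-x₁)² + (y₂-y₁)²)
dx = (-17) - (-18) = 1
dy = (-11) - (-15) = 4
d = sqrt(1² + 4²) = sqrt(1 + 16) = sqrt(17) = 4.12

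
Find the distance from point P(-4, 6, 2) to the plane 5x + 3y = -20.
d = |5(-4) + 3(6) + 0(2) - (-20)| / √(5² + 3² + 0²) = 18/√34 = 3.087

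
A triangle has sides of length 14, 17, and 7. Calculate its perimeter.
Perimeter = sum of all sides
Perimeter = 14 + 17 + 7
Perimeter = 38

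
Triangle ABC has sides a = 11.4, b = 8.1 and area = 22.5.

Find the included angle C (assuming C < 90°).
Area = ½ab·sin(C)  →  sin(C) = 2·Area/(ab)
sin(C) = 2·22.5/(11.4·8.1) = 0.487329
C = arcsin(0.487329) = 29.17°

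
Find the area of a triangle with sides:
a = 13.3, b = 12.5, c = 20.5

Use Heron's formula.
s = (a+b+c)/2 = (13.3+12.5+20.5)/2 = 23.15
A = √(s(s-a)(s-b)(s-c)) = √(23.15·9.85·10.65·2.65)
A = √6435.51 = 80.22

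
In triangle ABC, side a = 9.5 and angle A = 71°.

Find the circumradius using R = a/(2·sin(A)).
R = a/(2·sin(A)) = 9.5/(2·sin(71°))
R = 9.5/(2·0.945519) = 9.5/1.891037 = 5.024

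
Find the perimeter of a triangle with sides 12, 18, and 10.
Perimeter = sum of all sides
Perimeter = 12 + 18 + 10
Perimeter = 40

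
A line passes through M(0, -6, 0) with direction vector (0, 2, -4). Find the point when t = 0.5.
P(0.5) = (0 + 0(0.5), -6 + 2(0.5), 0 + (-4)(0.5)) = (0, -5, -2)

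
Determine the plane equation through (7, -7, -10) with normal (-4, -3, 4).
d = n·P = (-4)(7) + (-3)(-7) + (4)(-10) = -47
Plane: -4x - 3y + 4z = -47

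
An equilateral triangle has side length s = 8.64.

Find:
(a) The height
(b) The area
(a) Height h = s·√3/2 = 8.64·√3/2 = 7.482
(b) Area = (√3/4)·s² = (√3/4)·8.64² = (√3/4)·74.6496 = 32.32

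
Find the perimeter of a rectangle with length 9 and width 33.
Perimeter = 2 * (length + width)
Perimeter = 2 * (9 + 33)
Perimeter = 2 * 42
Perimeter = 84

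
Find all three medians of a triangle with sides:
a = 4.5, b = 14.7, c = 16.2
Using m_x = ½√(2y² + 2z² - x²):
m_a = ½√(2·14.7² + 2·16.2² - 4.5²) = ½√936.81 = 15.3
m_b = ½√(2·4.5² + 2·16.2² - 14.7²) = ½√349.29 = 9.345
m_c = ½√(2·4.5² + 2·14.7² - 16.2²) = ½√210.24 = 7.25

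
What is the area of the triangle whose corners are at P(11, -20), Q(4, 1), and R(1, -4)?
Using the coordinate formula: Area = (1/2)|x₁(y₂-y₃) + x₂(y₃-y₁) + x₃(y₁-y₂)|
Area = (1/2)|11(1-(-4)) + 4((-4)-(-20)) + 1((-20)-1)|
Area = (1/2)|11*5 + 4*16 + 1*(-21)|
Area = (1/2)|55 + 64 + (-21)|
Area = (1/2)*98 = 49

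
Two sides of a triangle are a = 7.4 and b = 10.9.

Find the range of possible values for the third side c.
By the triangle inequality: |a - b| < c < a + b
|7.4 - 10.9| < c < 7.4 + 10.9
3.5 < c < 18.3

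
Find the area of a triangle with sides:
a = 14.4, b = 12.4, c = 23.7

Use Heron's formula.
s = (a+b+c)/2 = (14.4+12.4+23.7)/2 = 25.25
A = √(s(s-a)(s-b)(s-c)) = √(25.25·10.85·12.85·1.55)
A = √5456.65 = 73.87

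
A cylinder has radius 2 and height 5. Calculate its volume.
Volume = pi * r² * h
Volume = pi * 2² * 5
Volume = pi * 4 * 5
Volume = pi * 20
Volume = 62.83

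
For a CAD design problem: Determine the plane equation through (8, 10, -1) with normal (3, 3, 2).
d = n·P = (3)(8) + (3)(10) + (2)(-1) = 52
Plane: 3x + 3y + 2z = 52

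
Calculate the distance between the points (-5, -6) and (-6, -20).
Using the distance formula: d = sqrt((x₂-x₁)² + (y₂-y₁)²)
dx = (-6) - (-5) = -1
dy = (-20) - (-6) = -14
d = sqrt((-1)² + (-14)²) = sqrt(1 + 196) = sqrt(197) = 14.04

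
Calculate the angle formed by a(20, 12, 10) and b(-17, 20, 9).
a·b = -10, |a|² = 644, |b|² = 770
cos θ = -10/√495880 ≈ -0.0142
θ ≈ 90.81°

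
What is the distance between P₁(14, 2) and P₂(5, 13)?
Using the distance formula: d = sqrt((x₂-x₁)² + (y₂-y₁)²)
dx = 5 - 14 = -9
dy = 13 - 2 = 11
d = sqrt((-9)² + 11²) = sqrt(81 + 121) = sqrt(202) = 14.21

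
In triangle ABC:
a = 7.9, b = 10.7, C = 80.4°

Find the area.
Using A = ½ab·sin(C):
A = ½·7.9·10.7·sin(80.4°) = ½·84.53·0.985996 = 41.67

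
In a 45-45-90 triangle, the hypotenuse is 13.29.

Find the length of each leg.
In a 45-45-90 triangle, hypotenuse = leg·√2  →  leg = hypotenuse/√2
leg = 13.29/√2 = 9.397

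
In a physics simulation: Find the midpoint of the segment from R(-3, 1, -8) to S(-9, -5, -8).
Midpoint = ((-3-9)/2, (1-5)/2, (-8-8)/2) = (-6, -2, -8)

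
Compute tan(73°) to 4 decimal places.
tan(73 degrees) = 3.2709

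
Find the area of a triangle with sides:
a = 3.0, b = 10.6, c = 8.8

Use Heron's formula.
s = (a+b+c)/2 = (3.0+10.6+8.8)/2 = 11.2
A = √(s(s-a)(s-b)(s-c)) = √(11.2·8.2·0.6·2.4)
A = √132.25 = 11.5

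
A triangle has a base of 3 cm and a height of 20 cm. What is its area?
Area = (1/2) * base * height
Area = (1/2) * 3 * 20
Area = 30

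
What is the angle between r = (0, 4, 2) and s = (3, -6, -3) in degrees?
r·s = -30, |r|² = 20, |s|² = 54
cos θ = -30/√1080 ≈ -0.9129
θ ≈ 155.9°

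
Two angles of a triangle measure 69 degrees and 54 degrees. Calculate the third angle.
Sum of angles in a triangle = 180 degrees
Third angle = 180 - 69 - 54
Third angle = 57 degrees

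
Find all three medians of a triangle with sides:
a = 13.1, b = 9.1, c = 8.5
Using m_x = ½√(2y² + 2z² - x²):
m_a = ½√(2·9.1² + 2·8.5² - 13.1²) = ½√138.51 = 5.885
m_b = ½√(2·13.1² + 2·8.5² - 9.1²) = ½√404.91 = 10.06
m_c = ½√(2·13.1² + 2·9.1² - 8.5²) = ½√436.59 = 10.45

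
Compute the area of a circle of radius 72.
Area = pi * r²
Area = pi * 72²
Area = pi * 5184
Area = 16286.02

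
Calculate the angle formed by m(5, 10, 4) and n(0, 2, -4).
m·n = 4, |m|² = 141, |n|² = 20
cos θ = 4/√2820 ≈ 0.07532
θ ≈ 85.68°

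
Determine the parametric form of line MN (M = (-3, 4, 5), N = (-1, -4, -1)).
Direction vector d = N - M = (2, -8, -6)
x = -3 + 2t, y = 4 - 8t, z = 5 - 6t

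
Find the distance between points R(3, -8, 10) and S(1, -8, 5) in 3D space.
d = √[(-2)² + (0)² + (-5)²] = √29 = 5.385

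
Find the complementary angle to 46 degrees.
Complementary angles sum to 90 degrees.
Other angle = 90 - 46
Other angle = 44 degrees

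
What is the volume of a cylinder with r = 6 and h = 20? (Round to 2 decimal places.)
Volume = pi * r² * h
Volume = pi * 6² * 20
Volume = pi * 36 * 20
Volume = pi * 720
Volume = 2261.95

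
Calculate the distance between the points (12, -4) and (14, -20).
Using the distance formula: d = sqrt((x₂-x₁)² + (y₂-y₁)²)
dx = 14 - 12 = 2
dy = (-20) - (-4) = -16
d = sqrt(2² + (-16)²) = sqrt(4 + 256) = sqrt(260) = 16.12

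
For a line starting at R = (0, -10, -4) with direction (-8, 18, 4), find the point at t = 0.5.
P(0.5) = (0 + (-8)(0.5), -10 + 18(0.5), -4 + 4(0.5)) = (-4, -1, -2)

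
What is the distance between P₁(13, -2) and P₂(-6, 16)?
Using the distance formula: d = sqrt((x₂-x₁)² + (y₂-y₁)²)
dx = (-6) - 13 = -19
dy = 16 - (-2) = 18
d = sqrt((-19)² + 18²) = sqrt(361 + 324) = sqrt(685) = 26.17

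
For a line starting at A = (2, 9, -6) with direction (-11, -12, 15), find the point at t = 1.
P(1) = (2 + (-11)(1), 9 + (-12)(1), -6 + 15(1)) = (-9, -3, 9)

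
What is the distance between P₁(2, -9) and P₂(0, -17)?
Using the distance formula: d = sqrt((x₂-x₁)² + (y₂-y₁)²)
dx = 0 - 2 = -2
dy = (-17) - (-9) = -8
d = sqrt((-2)² + (-8)²) = sqrt(4 + 64) = sqrt(68) = 8.25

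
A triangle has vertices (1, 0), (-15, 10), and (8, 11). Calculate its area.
Using the coordinate formula: Area = (1/2)|x₁(y₂-y₃) + x₂(y₃-y₁) + x₃(y₁-y₂)|
Area = (1/2)|1(10-11) + (-15)(11-0) + 8(0-10)|
Area = (1/2)|1*(-1) + (-15)*11 + 8*(-10)|
Area = (1/2)|(-1) + (-165) + (-80)|
Area = (1/2)*246 = 123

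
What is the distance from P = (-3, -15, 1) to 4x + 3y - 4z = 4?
d = |4(-3) + 3(-15) + (-4)(1) - (4)| / √(4² + 3² + (-4)²) = 65/√41 = 10.15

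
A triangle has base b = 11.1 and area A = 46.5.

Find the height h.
A = ½bh  →  h = 2A/b
h = 2·46.5/11.1 = 8.378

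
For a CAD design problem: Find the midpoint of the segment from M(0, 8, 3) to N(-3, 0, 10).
Midpoint = ((0-3)/2, (8+0)/2, (3+10)/2) = (-1.5, 4, 6.5)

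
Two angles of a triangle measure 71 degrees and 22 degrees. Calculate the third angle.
Sum of angles in a triangle = 180 degrees
Third angle = 180 - 71 - 22
Third angle = 87 degrees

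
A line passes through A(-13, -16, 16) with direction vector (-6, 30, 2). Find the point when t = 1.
P(1) = (-13 + (-6)(1), -16 + 30(1), 16 + 2(1)) = (-19, 14, 18)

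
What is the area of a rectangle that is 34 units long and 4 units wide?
Area = length * width
Area = 34 * 4
Area = 136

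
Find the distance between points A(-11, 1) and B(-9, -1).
Using the distance formula: d = sqrt((x₂-x₁)² + (y₂-y₁)²)
dx = (-9) - (-11) = 2
dy = (-1) - 1 = -2
d = sqrt(2² + (-2)²) = sqrt(4 + 4) = sqrt(8) = 2.83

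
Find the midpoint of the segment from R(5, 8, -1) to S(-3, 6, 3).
Midpoint = ((5-3)/2, (8+6)/2, (-1+3)/2) = (1, 7, 1)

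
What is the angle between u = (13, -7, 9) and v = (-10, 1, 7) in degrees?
u·v = -74, |u|² = 299, |v|² = 150
cos θ = -74/√44850 ≈ -0.3494
θ ≈ 110.5°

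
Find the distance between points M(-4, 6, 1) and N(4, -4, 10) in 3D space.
d = √[(8)² + (-10)² + (9)²] = √245 = 15.65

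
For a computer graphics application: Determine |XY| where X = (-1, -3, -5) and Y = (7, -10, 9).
d = √[(8)² + (-7)² + (14)²] = √309 = 17.58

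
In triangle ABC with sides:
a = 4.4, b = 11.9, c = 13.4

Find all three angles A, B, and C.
By the law of cosines:
cos(A) = (b² + c² - a²)/(2bc) = 0.946350  →  A = 18.85°
cos(B) = (a² + c² - b²)/(2ac) = 0.486007  →  B = 60.92°
cos(C) = (a² + b² - c²)/(2ab) = -0.177521  →  C = 100.2°
Check: A + B + C = 180.0° ✓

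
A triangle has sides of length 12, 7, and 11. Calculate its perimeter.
Perimeter = sum of all sides
Perimeter = 12 + 7 + 11
Perimeter = 30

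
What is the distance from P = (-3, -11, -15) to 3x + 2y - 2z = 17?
d = |3(-3) + 2(-11) + (-2)(-15) - (17)| / √(3² + 2² + (-2)²) = 18/√17 = 4.366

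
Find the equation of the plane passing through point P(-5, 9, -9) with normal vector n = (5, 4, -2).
d = n·P = (5)(-5) + (4)(9) + (-2)(-9) = 29
Plane: 5x + 4y - 2z = 29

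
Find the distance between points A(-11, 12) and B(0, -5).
Using the distance formula: d = sqrt((x₂-x₁)² + (y₂-y₁)²)
dx = 0 - (-11) = 11
dy = (-5) - 12 = -17
d = sqrt(11² + (-17)²) = sqrt(121 + 289) = sqrt(410) = 20.25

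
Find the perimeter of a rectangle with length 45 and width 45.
Perimeter = 2 * (length + width)
Perimeter = 2 * (45 + 45)
Perimeter = 2 * 90
Perimeter = 180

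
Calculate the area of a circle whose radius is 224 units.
Area = pi * r²
Area = pi * 224²
Area = pi * 50176
Area = 157632.55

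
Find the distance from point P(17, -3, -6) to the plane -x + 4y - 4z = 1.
d = |(-1)(17) + 4(-3) + (-4)(-6) - (1)| / √((-1)² + 4² + (-4)²) = 6/√33 = 1.044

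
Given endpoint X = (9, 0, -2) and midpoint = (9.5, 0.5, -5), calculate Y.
Y = (2×9.5 - 9, 2×0.5 - 0, 2×(-5) - (-2)) = (10, 1, -8)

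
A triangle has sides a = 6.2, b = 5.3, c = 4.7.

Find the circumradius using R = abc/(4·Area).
s = (a+b+c)/2 = 8.1
Area = √(s(s-a)(s-b)(s-c)) = √(8.1·1.9·2.8·3.4) = 12.1042
R = abc/(4·Area) = (6.2·5.3·4.7)/(4·12.1042) = 154.442/48.4168 = 3.19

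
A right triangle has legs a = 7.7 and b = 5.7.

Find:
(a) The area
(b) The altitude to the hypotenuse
(a) Area = ½ab = ½·7.7·5.7 = 21.945
(b) Hypotenuse c = √(7.7² + 5.7²) = √91.78 = 9.58019
    Area = ½·c·h_c  →  h_c = 2·Area/c = 2·21.945/9.58019 = 4.581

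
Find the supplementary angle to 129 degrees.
Supplementary angles sum to 180 degrees.
Other angle = 180 - 129
Other angle = 51 degrees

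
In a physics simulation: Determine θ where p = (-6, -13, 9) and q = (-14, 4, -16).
p·q = -112, |p|² = 286, |q|² = 468
cos θ = -112/√133848 ≈ -0.3061
θ ≈ 107.8°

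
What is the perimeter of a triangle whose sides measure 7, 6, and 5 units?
Perimeter = sum of all sides
Perimeter = 7 + 6 + 5
Perimeter = 18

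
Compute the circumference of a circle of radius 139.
Circumference = 2 * pi * r
Circumference = 2 * pi * 139
Circumference = 873.36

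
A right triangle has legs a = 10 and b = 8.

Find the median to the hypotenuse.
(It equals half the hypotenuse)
Hypotenuse c = √(10² + 8²) = √164 = 12.8062
Median to hypotenuse = c/2 = 6.403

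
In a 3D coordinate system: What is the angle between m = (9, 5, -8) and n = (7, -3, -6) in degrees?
m·n = 96, |m|² = 170, |n|² = 94
cos θ = 96/√15980 ≈ 0.7594
θ ≈ 40.59°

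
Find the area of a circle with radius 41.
Area = pi * r²
Area = pi * 41²
Area = pi * 1681
Area = 5281.02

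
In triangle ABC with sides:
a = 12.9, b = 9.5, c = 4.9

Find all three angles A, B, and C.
By the law of cosines:
cos(A) = (b² + c² - a²)/(2bc) = -0.560150  →  A = 124.1°
cos(B) = (a² + c² - b²)/(2ac) = 0.792359  →  B = 37.59°
cos(C) = (a² + b² - c²)/(2ab) = 0.949204  →  C = 18.34°
Check: A + B + C = 180.0° ✓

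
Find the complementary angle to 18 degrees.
Complementary angles sum to 90 degrees.
Other angle = 90 - 18
Other angle = 72 degrees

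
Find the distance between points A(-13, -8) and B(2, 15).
Using the distance formula: d = sqrt((x₂-x₁)² + (y₂-y₁)²)
dx = 2 - (-13) = 15
dy = 15 - (-8) = 23
d = sqrt(15² + 23²) = sqrt(225 + 529) = sqrt(754) = 27.46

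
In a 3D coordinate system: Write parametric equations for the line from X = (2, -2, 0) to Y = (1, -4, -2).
Direction vector d = Y - X = (-1, -2, -2)
x = 2 - t, y = -2 - 2t, z = 0 - 2t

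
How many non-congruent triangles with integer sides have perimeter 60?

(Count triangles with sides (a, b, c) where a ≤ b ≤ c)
With a ≤ b ≤ c and a + b + c = 60, the triangle inequality a + b > c gives c < 60/2, so c ≤ 29.
Iterate a from 1 to ⌊p/3⌋ = 20; for each a, b ranges from a to ⌊(p−a)/2⌋ with c = p − a − b, keeping only c ≥ b.
Triples: (2, 29, 29), (3, 28, 29), (4, 27, 29), …
Count = 75 triangles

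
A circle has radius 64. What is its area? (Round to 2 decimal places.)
Area = pi * r²
Area = pi * 64²
Area = pi * 4096
Area = 12867.96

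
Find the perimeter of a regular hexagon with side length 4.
Perimeter = number of sides * side length
Perimeter = 6 * 4
Perimeter = 24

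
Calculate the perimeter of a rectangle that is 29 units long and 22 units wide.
Perimeter = 2 * (length + width)
Perimeter = 2 * (29 + 22)
Perimeter = 2 * 51
Perimeter = 102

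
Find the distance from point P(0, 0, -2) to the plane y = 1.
d = |0(0) + 1(0) + 0(-2) - (1)| / √(0² + 1² + 0²) = 1/√1 = 1.0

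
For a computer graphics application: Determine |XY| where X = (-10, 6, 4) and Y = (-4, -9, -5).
d = √[(6)² + (-15)² + (-9)²] = √342 = 18.49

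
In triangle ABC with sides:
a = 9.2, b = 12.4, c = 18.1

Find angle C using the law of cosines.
cos(C) = (a² + b² - c²)/(2ab)
cos(C) = (9.2² + 12.4² - 18.1²)/(2·9.2·12.4) = -89.21/228.16 = -0.390998
C = arccos(-0.390998) = 113°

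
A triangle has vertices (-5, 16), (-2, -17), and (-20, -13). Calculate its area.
Using the coordinate formula: Area = (1/2)|x₁(y₂-y₃) + x₂(y₃-y₁) + x₃(y₁-y₂)|
Area = (1/2)|(-5)((-17)-(-13)) + (-2)((-13)-16) + (-20)(16-(-17))|
Area = (1/2)|(-5)*(-4) + (-2)*(-29) + (-20)*33|
Area = (1/2)|20 + 58 + (-660)|
Area = (1/2)*582 = 291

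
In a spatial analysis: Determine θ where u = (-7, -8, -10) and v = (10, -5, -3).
u·v = 0, |u|² = 213, |v|² = 134
cos θ = 0/√28542 ≈ 0.0
θ ≈ 90.0°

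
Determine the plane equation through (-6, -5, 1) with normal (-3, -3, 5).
d = n·P = (-3)(-6) + (-3)(-5) + (5)(1) = 38
Plane: -3x - 3y + 5z = 38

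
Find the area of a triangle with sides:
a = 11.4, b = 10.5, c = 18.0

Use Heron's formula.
s = (a+b+c)/2 = (11.4+10.5+18.0)/2 = 19.95
A = √(s(s-a)(s-b)(s-c)) = √(19.95·8.55·9.45·1.95)
A = √3143.22 = 56.06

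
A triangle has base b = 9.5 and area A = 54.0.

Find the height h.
A = ½bh  →  h = 2A/b
h = 2·54.0/9.5 = 11.37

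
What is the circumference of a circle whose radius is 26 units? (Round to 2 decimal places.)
Circumference = 2 * pi * r
Circumference = 2 * pi * 26
Circumference = 163.36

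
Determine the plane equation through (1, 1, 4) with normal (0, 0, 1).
d = n·P = (0)(1) + (0)(1) + (1)(4) = 4
Plane: z = 4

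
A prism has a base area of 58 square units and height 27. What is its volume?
Volume = base area * height
Volume = 58 * 27
Volume = 1566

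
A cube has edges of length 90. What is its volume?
Volume = s³
Volume = 90³
Volume = 729000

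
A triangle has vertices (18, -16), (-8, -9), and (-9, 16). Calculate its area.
Using the coordinate formula: Area = (1/2)|x₁(y₂-y₃) + x₂(y₃-y₁) + x₃(y₁-y₂)|
Area = (1/2)|18((-9)-16) + (-8)(16-(-16)) + (-9)((-16)-(-9))|
Area = (1/2)|18*(-25) + (-8)*32 + (-9)*(-7)|
Area = (1/2)|(-450) + (-256) + 63|
Area = (1/2)*643 = 321.50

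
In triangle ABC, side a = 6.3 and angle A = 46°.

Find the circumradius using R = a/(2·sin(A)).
R = a/(2·sin(A)) = 6.3/(2·sin(46°))
R = 6.3/(2·0.719340) = 6.3/1.438680 = 4.379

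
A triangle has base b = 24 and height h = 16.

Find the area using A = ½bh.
A = ½·24·16 = 192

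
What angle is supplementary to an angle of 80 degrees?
Supplementary angles sum to 180 degrees.
Other angle = 180 - 80
Other angle = 100 degrees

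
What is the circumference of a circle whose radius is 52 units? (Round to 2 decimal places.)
Circumference = 2 * pi * r
Circumference = 2 * pi * 52
Circumference = 326.73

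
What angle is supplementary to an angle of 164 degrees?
Supplementary angles sum to 180 degrees.
Other angle = 180 - 164
Other angle = 16 degrees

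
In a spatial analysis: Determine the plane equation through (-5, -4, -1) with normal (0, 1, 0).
d = n·P = (0)(-5) + (1)(-4) + (0)(-1) = -4
Plane: y = -4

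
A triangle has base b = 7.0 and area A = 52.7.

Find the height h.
A = ½bh  →  h = 2A/b
h = 2·52.7/7.0 = 15.06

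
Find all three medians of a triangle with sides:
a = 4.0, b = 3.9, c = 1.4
Using m_x = ½√(2y² + 2z² - x²):
m_a = ½√(2·3.9² + 2·1.4² - 4.0²) = ½√18.34 = 2.141
m_b = ½√(2·4.0² + 2·1.4² - 3.9²) = ½√20.71 = 2.275
m_c = ½√(2·4.0² + 2·3.9² - 1.4²) = ½√60.46 = 3.888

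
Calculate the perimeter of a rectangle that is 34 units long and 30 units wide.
Perimeter = 2 * (length + width)
Perimeter = 2 * (34 + 30)
Perimeter = 2 * 64
Perimeter = 128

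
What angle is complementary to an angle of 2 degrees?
Complementary angles sum to 90 degrees.
Other angle = 90 - 2
Other angle = 88 degrees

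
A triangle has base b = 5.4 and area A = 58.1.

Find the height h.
A = ½bh  →  h = 2A/b
h = 2·58.1/5.4 = 21.52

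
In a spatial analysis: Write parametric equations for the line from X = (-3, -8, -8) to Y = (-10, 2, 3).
Direction vector d = Y - X = (-7, 10, 11)
x = -3 - 7t, y = -8 + 10t, z = -8 + 11t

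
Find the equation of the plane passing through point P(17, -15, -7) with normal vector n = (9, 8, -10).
d = n·P = (9)(17) + (8)(-15) + (-10)(-7) = 103
Plane: 9x + 8y - 10z = 103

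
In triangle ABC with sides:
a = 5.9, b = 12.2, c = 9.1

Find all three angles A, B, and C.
By the law of cosines:
cos(A) = (b² + c² - a²)/(2bc) = 0.886507  →  A = 27.56°
cos(B) = (a² + c² - b²)/(2ac) = -0.290743  →  B = 106.9°
cos(C) = (a² + b² - c²)/(2ab) = 0.700472  →  C = 45.54°
Check: A + B + C = 180.0° ✓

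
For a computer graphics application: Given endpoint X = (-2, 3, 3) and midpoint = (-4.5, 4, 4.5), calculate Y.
Y = (2×(-4.5) - (-2), 2×4 - 3, 2×4.5 - 3) = (-7, 5, 6)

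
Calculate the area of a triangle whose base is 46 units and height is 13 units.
Area = (1/2) * base * height
Area = (1/2) * 46 * 13
Area = 299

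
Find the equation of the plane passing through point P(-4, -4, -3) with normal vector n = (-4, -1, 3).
d = n·P = (-4)(-4) + (-1)(-4) + (3)(-3) = 11
Plane: -4x - y + 3z = 11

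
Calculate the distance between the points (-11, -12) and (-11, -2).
Using the distance formula: d = sqrt((x₂-x₁)² + (y₂-y₁)²)
dx = (-11) - (-11) = 0
dy = (-2) - (-12) = 10
d = sqrt(0² + 10²) = sqrt(0 + 100) = sqrt(100) = 10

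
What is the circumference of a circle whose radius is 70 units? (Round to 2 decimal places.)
Circumference = 2 * pi * r
Circumference = 2 * pi * 70
Circumference = 439.82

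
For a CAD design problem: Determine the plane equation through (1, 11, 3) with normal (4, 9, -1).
d = n·P = (4)(1) + (9)(11) + (-1)(3) = 100
Plane: 4x + 9y - z = 100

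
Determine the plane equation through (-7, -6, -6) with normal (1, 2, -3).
d = n·P = (1)(-7) + (2)(-6) + (-3)(-6) = -1
Plane: x + 2y - 3z = -1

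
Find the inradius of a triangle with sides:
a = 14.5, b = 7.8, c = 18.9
s = (a+b+c)/2 = (14.5+7.8+18.9)/2 = 20.6
Area = √(s(s-a)(s-b)(s-c)) = √(20.6·6.1·12.8·1.7) = 52.2911
r = Area/s = 52.2911/20.6 = 2.538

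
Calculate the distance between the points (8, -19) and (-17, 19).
Using the distance formula: d = sqrt((x₂-x₁)² + (y₂-y₁)²)
dx = (-17) - 8 = -25
dy = 19 - (-19) = 38
d = sqrt((-25)² + 38²) = sqrt(625 + 1444) = sqrt(2069) = 45.49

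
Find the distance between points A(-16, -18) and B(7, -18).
Using the distance formula: d = sqrt((x₂-x₁)² + (y₂-y₁)²)
dx = 7 - (-16) = 23
dy = (-18) - (-18) = 0
d = sqrt(23² + 0²) = sqrt(529 + 0) = sqrt(529) = 23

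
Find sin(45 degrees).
sin(45 degrees) = sqrt(2)/2
Decimal approximation: 0.7071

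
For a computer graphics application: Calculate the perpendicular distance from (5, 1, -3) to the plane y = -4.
d = |0(5) + 1(1) + 0(-3) - (-4)| / √(0² + 1² + 0²) = 5/√1 = 5.0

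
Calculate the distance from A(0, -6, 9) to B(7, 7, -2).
d = √[(7)² + (13)² + (-11)²] = √339 = 18.41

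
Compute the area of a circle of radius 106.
Area = pi * r²
Area = pi * 106²
Area = pi * 11236
Area = 35298.94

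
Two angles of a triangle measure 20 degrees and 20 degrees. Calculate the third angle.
Sum of angles in a triangle = 180 degrees
Third angle = 180 - 20 - 20
Third angle = 140 degrees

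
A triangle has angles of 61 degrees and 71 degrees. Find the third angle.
Sum of angles in a triangle = 180 degrees
Third angle = 180 - 61 - 71
Third angle = 48 degrees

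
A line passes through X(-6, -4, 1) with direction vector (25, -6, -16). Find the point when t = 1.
P(1) = (-6 + 25(1), -4 + (-6)(1), 1 + (-16)(1)) = (19, -10, -15)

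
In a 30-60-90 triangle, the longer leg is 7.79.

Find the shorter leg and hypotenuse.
In a 30-60-90 triangle, sides are in ratio 1 : √3 : 2.
Long leg = short leg·√3  →  short leg = 7.79/√3 = 4.498
Hypotenuse = 2·(short leg) = 2·7.79/√3 = 8.995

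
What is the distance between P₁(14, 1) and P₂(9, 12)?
Using the distance formula: d = sqrt((x₂-x₁)² + (y₂-y₁)²)
dx = 9 - 14 = -5
dy = 12 - 1 = 11
d = sqrt((-5)² + 11²) = sqrt(25 + 121) = sqrt(146) = 12.08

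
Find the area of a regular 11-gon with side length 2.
For a regular 11-gon with side length s = 2:
Apothem a = s / (2*tan(pi/11)) = 2 / (2*tan(pi/11)) ≈ 3.4057
Perimeter P = 11 * 2 = 22
Area = (1/2) * P * a = (1/2) * 22 * 3.4057 = 37.46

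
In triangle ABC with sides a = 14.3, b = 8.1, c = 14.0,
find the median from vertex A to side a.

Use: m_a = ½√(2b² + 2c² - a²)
m_a = ½√(2·8.1² + 2·14.0² - 14.3²)
m_a = ½√(131.22 + 392 - 204.49) = ½√318.73 = 8.927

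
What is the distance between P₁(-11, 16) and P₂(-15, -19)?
Using the distance formula: d = sqrt((x₂-x₁)² + (y₂-y₁)²)
dx = (-15) - (-11) = -4
dy = (-19) - 16 = -35
d = sqrt((-4)² + (-35)²) = sqrt(16 + 1225) = sqrt(1241) = 35.23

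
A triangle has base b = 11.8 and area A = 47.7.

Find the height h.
A = ½bh  →  h = 2A/b
h = 2·47.7/11.8 = 8.085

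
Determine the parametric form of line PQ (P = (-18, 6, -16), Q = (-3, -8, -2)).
Direction vector d = Q - P = (15, -14, 14)
x = -18 + 15t, y = 6 - 14t, z = -16 + 14t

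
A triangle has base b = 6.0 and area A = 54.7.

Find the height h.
A = ½bh  →  h = 2A/b
h = 2·54.7/6.0 = 18.23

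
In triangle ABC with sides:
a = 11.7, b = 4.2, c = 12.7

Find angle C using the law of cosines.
cos(C) = (a² + b² - c²)/(2ab)
cos(C) = (11.7² + 4.2² - 12.7²)/(2·11.7·4.2) = -6.76/98.28 = -0.068783
C = arccos(-0.068783) = 93.94°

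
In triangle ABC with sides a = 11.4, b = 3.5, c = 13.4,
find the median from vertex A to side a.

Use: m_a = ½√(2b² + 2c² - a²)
m_a = ½√(2·3.5² + 2·13.4² - 11.4²)
m_a = ½√(24.5 + 359.12 - 129.96) = ½√253.66 = 7.963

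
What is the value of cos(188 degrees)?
cos(188 degrees) = -0.9903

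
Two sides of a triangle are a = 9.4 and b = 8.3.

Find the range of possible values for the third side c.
By the triangle inequality: |a - b| < c < a + b
|9.4 - 8.3| < c < 9.4 + 8.3
1.1 < c < 17.7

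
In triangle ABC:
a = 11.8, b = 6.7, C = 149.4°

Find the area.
Using A = ½ab·sin(C):
A = ½·11.8·6.7·sin(149.4°) = ½·79.06·0.509041 = 20.12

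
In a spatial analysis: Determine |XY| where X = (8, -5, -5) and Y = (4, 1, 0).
d = √[(-4)² + (6)² + (5)²] = √77 = 8.775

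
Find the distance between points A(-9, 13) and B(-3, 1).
Using the distance formula: d = sqrt((x₂-x₁)² + (y₂-y₁)²)
dx = (-3) - (-9) = 6
dy = 1 - 13 = -12
d = sqrt(6² + (-12)²) = sqrt(36 + 144) = sqrt(180) = 13.42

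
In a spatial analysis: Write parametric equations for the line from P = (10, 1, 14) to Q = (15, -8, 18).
Direction vector d = Q - P = (5, -9, 4)
x = 10 + 5t, y = 1 - 9t, z = 14 + 4t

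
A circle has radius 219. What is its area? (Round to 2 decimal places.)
Area = pi * r²
Area = pi * 219²
Area = pi * 47961
Area = 150673.93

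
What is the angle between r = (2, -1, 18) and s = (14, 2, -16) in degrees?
r·s = -262, |r|² = 329, |s|² = 456
cos θ = -262/√150024 ≈ -0.6764
θ ≈ 132.6°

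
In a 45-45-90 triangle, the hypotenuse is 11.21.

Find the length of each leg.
In a 45-45-90 triangle, hypotenuse = leg·√2  →  leg = hypotenuse/√2
leg = 11.21/√2 = 7.927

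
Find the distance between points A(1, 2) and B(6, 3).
Using the distance formula: d = sqrt((x₂-x₁)² + (y₂-y₁)²)
dx = 6 - 1 = 5
dy = 3 - 2 = 1
d = sqrt(5² + 1²) = sqrt(25 + 1) = sqrt(26) = 5.10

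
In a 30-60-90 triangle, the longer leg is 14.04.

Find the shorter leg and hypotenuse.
In a 30-60-90 triangle, sides are in ratio 1 : √3 : 2.
Long leg = short leg·√3  →  short leg = 14.04/√3 = 8.106
Hypotenuse = 2·(short leg) = 2·14.04/√3 = 16.21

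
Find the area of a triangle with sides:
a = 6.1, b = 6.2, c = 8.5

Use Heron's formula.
s = (a+b+c)/2 = (6.1+6.2+8.5)/2 = 10.4
A = √(s(s-a)(s-b)(s-c)) = √(10.4·4.3·4.2·1.9)
A = √356.866 = 18.89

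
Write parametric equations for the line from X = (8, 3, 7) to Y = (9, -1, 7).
Direction vector d = Y - X = (1, -4, 0)
x = 8 + t, y = 3 - 4t, z = 7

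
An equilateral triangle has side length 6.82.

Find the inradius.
For an equilateral triangle, r = s/(2√3) where s is the side.
r = 6.82/(2√3) = 6.82/3.464102 = 1.969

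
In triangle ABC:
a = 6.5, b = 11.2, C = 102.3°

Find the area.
Using A = ½ab·sin(C):
A = ½·6.5·11.2·sin(102.3°) = ½·72.8·0.977046 = 35.56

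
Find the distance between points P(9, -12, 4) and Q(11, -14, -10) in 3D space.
d = √[(2)² + (-2)² + (-14)²] = √204 = 14.28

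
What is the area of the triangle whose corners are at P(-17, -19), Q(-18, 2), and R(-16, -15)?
Using the coordinate formula: Area = (1/2)|x₁(y₂-y₃) + x₂(y₃-y₁) + x₃(y₁-y₂)|
Area = (1/2)|(-17)(2-(-15)) + (-18)((-15)-(-19)) + (-16)((-19)-2)|
Area = (1/2)|(-17)*17 + (-18)*4 + (-16)*(-21)|
Area = (1/2)|(-289) + (-72) + 336|
Area = (1/2)*25 = 12.50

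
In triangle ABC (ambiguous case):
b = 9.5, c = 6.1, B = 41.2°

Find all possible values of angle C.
sin(C)/c = sin(B)/b  →  sin(C) = c·sin(B)/b = 6.1·sin(41.2°)/9.5 = 0.422948
C₁ = arcsin(0.422948) = 25.02°,  C₂ = 180° - C₁ = 154.98°
Check C₂: A = 180° - 41.2° - 154.98° = -16.18° ≤ 0, rejected
C = 25.02° (one solution)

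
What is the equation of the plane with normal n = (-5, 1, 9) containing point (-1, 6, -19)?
d = n·P = (-5)(-1) + (1)(6) + (9)(-19) = -160
Plane: -5x + y + 9z = -160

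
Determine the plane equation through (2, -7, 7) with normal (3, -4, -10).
d = n·P = (3)(2) + (-4)(-7) + (-10)(7) = -36
Plane: 3x - 4y - 10z = -36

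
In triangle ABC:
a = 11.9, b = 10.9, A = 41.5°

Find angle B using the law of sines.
sin(B)/b = sin(A)/a
sin(B) = b·sin(A)/a = 10.9·sin(41.5°)/11.9 = 0.606938
B = arcsin(0.606938) = 37.37°  (b ≤ a, so B ≤ A and the acute solution is unique)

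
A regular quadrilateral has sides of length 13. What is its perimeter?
Perimeter = number of sides * side length
Perimeter = 4 * 13
Perimeter = 52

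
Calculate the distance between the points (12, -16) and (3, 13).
Using the distance formula: d = sqrt((x₂-x₁)² + (y₂-y₁)²)
dx = 3 - 12 = -9
dy = 13 - (-16) = 29
d = sqrt((-9)² + 29²) = sqrt(81 + 841) = sqrt(922) = 30.36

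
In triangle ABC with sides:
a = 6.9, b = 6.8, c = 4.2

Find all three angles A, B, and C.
By the law of cosines:
cos(A) = (b² + c² - a²)/(2bc) = 0.284839  →  A = 73.45°
cos(B) = (a² + c² - b²)/(2ac) = 0.327985  →  B = 70.85°
cos(C) = (a² + b² - c²)/(2ab) = 0.812127  →  C = 35.7°
Check: A + B + C = 180.0° ✓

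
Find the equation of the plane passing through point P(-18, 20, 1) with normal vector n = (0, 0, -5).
d = n·P = (0)(-18) + (0)(20) + (-5)(1) = -5
Plane: -5z = -5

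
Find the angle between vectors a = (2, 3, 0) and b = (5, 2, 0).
a·b = 16, |a|² = 13, |b|² = 29
cos θ = 16/√377 ≈ 0.824
θ ≈ 34.51°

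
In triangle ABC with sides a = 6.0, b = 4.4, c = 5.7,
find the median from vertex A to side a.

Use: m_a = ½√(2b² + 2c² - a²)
m_a = ½√(2·4.4² + 2·5.7² - 6.0²)
m_a = ½√(38.72 + 64.98 - 36) = ½√67.7 = 4.114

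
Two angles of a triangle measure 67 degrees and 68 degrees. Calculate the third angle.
Sum of angles in a triangle = 180 degrees
Third angle = 180 - 67 - 68
Third angle = 45 degrees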